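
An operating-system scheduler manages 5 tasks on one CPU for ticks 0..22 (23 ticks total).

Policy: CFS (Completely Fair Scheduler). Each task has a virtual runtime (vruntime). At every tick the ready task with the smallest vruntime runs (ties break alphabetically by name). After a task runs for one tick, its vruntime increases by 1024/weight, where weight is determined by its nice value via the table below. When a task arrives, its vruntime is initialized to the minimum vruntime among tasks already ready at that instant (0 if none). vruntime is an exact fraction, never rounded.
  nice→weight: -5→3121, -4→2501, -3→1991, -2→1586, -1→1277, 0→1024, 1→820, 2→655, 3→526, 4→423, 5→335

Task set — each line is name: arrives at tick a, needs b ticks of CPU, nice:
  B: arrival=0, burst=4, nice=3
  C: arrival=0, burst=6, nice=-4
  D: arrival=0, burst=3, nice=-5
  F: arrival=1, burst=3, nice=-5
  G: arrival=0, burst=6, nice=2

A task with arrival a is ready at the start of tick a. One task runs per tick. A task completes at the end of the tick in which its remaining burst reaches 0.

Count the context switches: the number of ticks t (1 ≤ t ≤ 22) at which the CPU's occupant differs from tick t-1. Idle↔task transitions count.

t=0: vr[B=0 C=0 D=0 G=0] → run B
t=1: vr[B=512/263 C=0 D=0 F=0 G=0] → run C
t=2: vr[B=512/263 C=1024/2501 D=0 F=0 G=0] → run D
t=3: vr[B=512/263 C=1024/2501 D=1024/3121 F=0 G=0] → run F
t=4: vr[B=512/263 C=1024/2501 D=1024/3121 F=1024/3121 G=0] → run G
t=5: vr[B=512/263 C=1024/2501 D=1024/3121 F=1024/3121 G=1024/655] → run D
t=6: vr[B=512/263 C=1024/2501 D=2048/3121 F=1024/3121 G=1024/655] → run F
t=7: vr[B=512/263 C=1024/2501 D=2048/3121 F=2048/3121 G=1024/655] → run C
t=8: vr[B=512/263 C=2048/2501 D=2048/3121 F=2048/3121 G=1024/655] → run D
t=9: vr[B=512/263 C=2048/2501 F=2048/3121 G=1024/655] → run F
t=10: vr[B=512/263 C=2048/2501 G=1024/655] → run C
t=11: vr[B=512/263 C=3072/2501 G=1024/655] → run C
t=12: vr[B=512/263 C=4096/2501 G=1024/655] → run G
t=13: vr[B=512/263 C=4096/2501 G=2048/655] → run C
t=14: vr[B=512/263 C=5120/2501 G=2048/655] → run B
t=15: vr[B=1024/263 C=5120/2501 G=2048/655] → run C
t=16: vr[B=1024/263 G=2048/655] → run G
t=17: vr[B=1024/263 G=3072/655] → run B
t=18: vr[B=1536/263 G=3072/655] → run G
t=19: vr[B=1536/263 G=4096/655] → run B
t=20: vr[G=4096/655] → run G
t=21: vr[G=1024/131] → run G
t=22: (idle)

context switches = 20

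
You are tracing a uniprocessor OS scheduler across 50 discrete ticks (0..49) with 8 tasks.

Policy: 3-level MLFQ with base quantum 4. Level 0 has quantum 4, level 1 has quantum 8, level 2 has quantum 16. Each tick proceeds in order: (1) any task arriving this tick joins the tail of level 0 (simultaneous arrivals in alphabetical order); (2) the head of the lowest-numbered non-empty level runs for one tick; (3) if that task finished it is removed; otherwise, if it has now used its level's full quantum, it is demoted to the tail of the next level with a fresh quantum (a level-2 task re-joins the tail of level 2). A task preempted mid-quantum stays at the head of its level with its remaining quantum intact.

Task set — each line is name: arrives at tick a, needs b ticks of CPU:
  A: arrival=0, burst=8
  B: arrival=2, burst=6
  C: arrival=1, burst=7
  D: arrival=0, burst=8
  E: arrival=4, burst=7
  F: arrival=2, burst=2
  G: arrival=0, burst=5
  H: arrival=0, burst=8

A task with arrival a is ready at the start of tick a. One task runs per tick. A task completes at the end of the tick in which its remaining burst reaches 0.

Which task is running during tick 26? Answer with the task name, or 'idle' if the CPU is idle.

running at tick 26 = E

t=0: L0/L1/L2 = ADGH/-/- → run A
t=1: L0/L1/L2 = ADGHC/-/- → run A
t=2: L0/L1/L2 = ADGHCBF/-/- → run A
t=3: L0/L1/L2 = ADGHCBF/-/- → run A
t=4: L0/L1/L2 = DGHCBFE/A/- → run D
t=5: L0/L1/L2 = DGHCBFE/A/- → run D
t=6: L0/L1/L2 = DGHCBFE/A/- → run D
t=7: L0/L1/L2 = DGHCBFE/A/- → run D
t=8: L0/L1/L2 = GHCBFE/AD/- → run G
t=9: L0/L1/L2 = GHCBFE/AD/- → run G
t=10: L0/L1/L2 = GHCBFE/AD/- → run G
t=11: L0/L1/L2 = GHCBFE/AD/- → run G
t=12: L0/L1/L2 = HCBFE/ADG/- → run H
t=13: L0/L1/L2 = HCBFE/ADG/- → run H
t=14: L0/L1/L2 = HCBFE/ADG/- → run H
t=15: L0/L1/L2 = HCBFE/ADG/- → run H
t=16: L0/L1/L2 = CBFE/ADGH/- → run C
t=17: L0/L1/L2 = CBFE/ADGH/- → run C
t=18: L0/L1/L2 = CBFE/ADGH/- → run C
t=19: L0/L1/L2 = CBFE/ADGH/- → run C
t=20: L0/L1/L2 = BFE/ADGHC/- → run B
t=21: L0/L1/L2 = BFE/ADGHC/- → run B
t=22: L0/L1/L2 = BFE/ADGHC/- → run B
t=23: L0/L1/L2 = BFE/ADGHC/- → run B
t=24: L0/L1/L2 = FE/ADGHCB/- → run F
t=25: L0/L1/L2 = FE/ADGHCB/- → run F
t=26: L0/L1/L2 = E/ADGHCB/- → run E
t=27: L0/L1/L2 = E/ADGHCB/- → run E
t=28: L0/L1/L2 = E/ADGHCB/- → run E
t=29: L0/L1/L2 = E/ADGHCB/- → run E
t=30: L0/L1/L2 = -/ADGHCBE/- → run A
t=31: L0/L1/L2 = -/ADGHCBE/- → run A
t=32: L0/L1/L2 = -/ADGHCBE/- → run A
t=33: L0/L1/L2 = -/ADGHCBE/- → run A
t=34: L0/L1/L2 = -/DGHCBE/- → run D
t=35: L0/L1/L2 = -/DGHCBE/- → run D
t=36: L0/L1/L2 = -/DGHCBE/- → run D
t=37: L0/L1/L2 = -/DGHCBE/- → run D
t=38: L0/L1/L2 = -/GHCBE/- → run G
t=39: L0/L1/L2 = -/HCBE/- → run H
t=40: L0/L1/L2 = -/HCBE/- → run H
t=41: L0/L1/L2 = -/HCBE/- → run H
t=42: L0/L1/L2 = -/HCBE/- → run H
t=43: L0/L1/L2 = -/CBE/- → run C
t=44: L0/L1/L2 = -/CBE/- → run C
t=45: L0/L1/L2 = -/CBE/- → run C
t=46: L0/L1/L2 = -/BE/- → run B
t=47: L0/L1/L2 = -/BE/- → run B
t=48: L0/L1/L2 = -/E/- → run E
t=49: L0/L1/L2 = -/E/- → run E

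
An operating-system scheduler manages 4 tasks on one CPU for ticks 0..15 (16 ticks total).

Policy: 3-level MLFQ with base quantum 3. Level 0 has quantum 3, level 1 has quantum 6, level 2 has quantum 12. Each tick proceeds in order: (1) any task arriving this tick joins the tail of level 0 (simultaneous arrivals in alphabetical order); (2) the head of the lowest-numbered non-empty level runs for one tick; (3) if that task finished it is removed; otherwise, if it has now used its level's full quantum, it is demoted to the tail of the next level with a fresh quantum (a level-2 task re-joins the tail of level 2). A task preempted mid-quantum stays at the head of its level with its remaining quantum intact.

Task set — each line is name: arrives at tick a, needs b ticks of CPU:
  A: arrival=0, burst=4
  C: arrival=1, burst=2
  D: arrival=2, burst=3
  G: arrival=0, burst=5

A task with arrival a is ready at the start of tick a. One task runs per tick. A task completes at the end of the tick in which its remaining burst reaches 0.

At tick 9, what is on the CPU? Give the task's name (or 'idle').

running at tick 9 = D

t=0: L0/L1/L2 = AG/-/- → run A
t=1: L0/L1/L2 = AGC/-/- → run A
t=2: L0/L1/L2 = AGCD/-/- → run A
t=3: L0/L1/L2 = GCD/A/- → run G
t=4: L0/L1/L2 = GCD/A/- → run G
t=5: L0/L1/L2 = GCD/A/- → run G
t=6: L0/L1/L2 = CD/AG/- → run C
t=7: L0/L1/L2 = CD/AG/- → run C
t=8: L0/L1/L2 = D/AG/- → run D
t=9: L0/L1/L2 = D/AG/- → run D
t=10: L0/L1/L2 = D/AG/- → run D
t=11: L0/L1/L2 = -/AG/- → run A
t=12: L0/L1/L2 = -/G/- → run G
t=13: L0/L1/L2 = -/G/- → run G
t=14: (idle)
t=15: (idle)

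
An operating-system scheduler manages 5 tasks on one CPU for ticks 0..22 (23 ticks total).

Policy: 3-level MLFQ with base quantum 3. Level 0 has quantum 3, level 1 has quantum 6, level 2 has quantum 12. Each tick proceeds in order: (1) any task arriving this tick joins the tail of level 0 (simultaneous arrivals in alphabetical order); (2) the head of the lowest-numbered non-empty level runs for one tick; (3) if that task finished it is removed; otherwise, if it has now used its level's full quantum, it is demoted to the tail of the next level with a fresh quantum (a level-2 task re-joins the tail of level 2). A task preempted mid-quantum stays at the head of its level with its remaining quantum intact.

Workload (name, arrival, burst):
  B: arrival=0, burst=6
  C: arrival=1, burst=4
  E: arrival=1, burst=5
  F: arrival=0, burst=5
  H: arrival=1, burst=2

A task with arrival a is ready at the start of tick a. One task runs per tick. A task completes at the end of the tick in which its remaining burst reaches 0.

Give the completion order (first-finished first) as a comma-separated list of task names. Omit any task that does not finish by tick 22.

completion order = H, B, F, C, E

t=0: L0/L1/L2 = BF/-/- → run B
t=1: L0/L1/L2 = BFCEH/-/- → run B
t=2: L0/L1/L2 = BFCEH/-/- → run B
t=3: L0/L1/L2 = FCEH/B/- → run F
t=4: L0/L1/L2 = FCEH/B/- → run F
t=5: L0/L1/L2 = FCEH/B/- → run F
t=6: L0/L1/L2 = CEH/BF/- → run C
t=7: L0/L1/L2 = CEH/BF/- → run C
t=8: L0/L1/L2 = CEH/BF/- → run C
t=9: L0/L1/L2 = EH/BFC/- → run E
t=10: L0/L1/L2 = EH/BFC/- → run E
t=11: L0/L1/L2 = EH/BFC/- → run E
t=12: L0/L1/L2 = H/BFCE/- → run H
t=13: L0/L1/L2 = H/BFCE/- → run H
t=14: L0/L1/L2 = -/BFCE/- → run B
t=15: L0/L1/L2 = -/BFCE/- → run B
t=16: L0/L1/L2 = -/BFCE/- → run B
t=17: L0/L1/L2 = -/FCE/- → run F
t=18: L0/L1/L2 = -/FCE/- → run F
t=19: L0/L1/L2 = -/CE/- → run C
t=20: L0/L1/L2 = -/E/- → run E
t=21: L0/L1/L2 = -/E/- → run E
t=22: (idle)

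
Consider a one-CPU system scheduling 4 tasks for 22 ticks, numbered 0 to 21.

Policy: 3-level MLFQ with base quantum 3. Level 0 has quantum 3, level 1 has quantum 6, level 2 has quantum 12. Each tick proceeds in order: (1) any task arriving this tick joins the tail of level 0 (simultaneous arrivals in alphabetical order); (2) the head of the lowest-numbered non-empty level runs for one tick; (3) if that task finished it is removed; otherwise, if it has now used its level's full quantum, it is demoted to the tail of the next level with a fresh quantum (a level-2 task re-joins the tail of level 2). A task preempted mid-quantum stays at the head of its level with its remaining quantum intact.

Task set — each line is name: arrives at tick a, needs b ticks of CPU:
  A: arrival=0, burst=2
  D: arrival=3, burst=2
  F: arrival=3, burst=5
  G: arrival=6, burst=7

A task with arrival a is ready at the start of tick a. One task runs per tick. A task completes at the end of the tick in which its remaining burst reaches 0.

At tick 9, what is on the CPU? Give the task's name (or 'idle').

running at tick 9 = G

t=0: L0/L1/L2 = A/-/- → run A
t=1: L0/L1/L2 = A/-/- → run A
t=2: (idle)
t=3: L0/L1/L2 = DF/-/- → run D
t=4: L0/L1/L2 = DF/-/- → run D
t=5: L0/L1/L2 = F/-/- → run F
t=6: L0/L1/L2 = FG/-/- → run F
t=7: L0/L1/L2 = FG/-/- → run F
t=8: L0/L1/L2 = G/F/- → run G
t=9: L0/L1/L2 = G/F/- → run G
t=10: L0/L1/L2 = G/F/- → run G
t=11: L0/L1/L2 = -/FG/- → run F
t=12: L0/L1/L2 = -/FG/- → run F
t=13: L0/L1/L2 = -/G/- → run G
t=14: L0/L1/L2 = -/G/- → run G
t=15: L0/L1/L2 = -/G/- → run G
t=16: L0/L1/L2 = -/G/- → run G
t=17: (idle)
t=18: (idle)
t=19: (idle)
t=20: (idle)
t=21: (idle)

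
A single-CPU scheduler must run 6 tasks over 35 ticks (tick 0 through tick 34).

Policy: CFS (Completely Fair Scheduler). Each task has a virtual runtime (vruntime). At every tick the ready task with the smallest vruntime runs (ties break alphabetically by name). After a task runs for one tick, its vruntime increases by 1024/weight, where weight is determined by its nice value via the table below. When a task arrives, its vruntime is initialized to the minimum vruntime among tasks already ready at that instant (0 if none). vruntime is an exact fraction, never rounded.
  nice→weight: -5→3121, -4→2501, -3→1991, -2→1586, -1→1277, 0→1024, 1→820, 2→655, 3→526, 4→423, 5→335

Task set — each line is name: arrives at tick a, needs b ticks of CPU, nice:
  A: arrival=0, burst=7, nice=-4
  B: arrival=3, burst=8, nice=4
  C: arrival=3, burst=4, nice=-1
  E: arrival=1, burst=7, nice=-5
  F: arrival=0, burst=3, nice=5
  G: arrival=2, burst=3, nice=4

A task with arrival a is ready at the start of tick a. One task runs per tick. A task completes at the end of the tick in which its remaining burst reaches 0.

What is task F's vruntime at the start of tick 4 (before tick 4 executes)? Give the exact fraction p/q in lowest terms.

vruntime(F, start of tick 4) = 1024/335

t=0: vr[A=0 F=0] → run A
t=1: vr[A=1024/2501 E=0 F=0] → run E
t=2: vr[A=1024/2501 E=1024/3121 F=0 G=0] → run F
t=3: vr[A=1024/2501 B=0 C=0 E=1024/3121 F=1024/335 G=0] → run B
t=4: vr[A=1024/2501 B=1024/423 C=0 E=1024/3121 F=1024/335 G=0] → run C
t=5: vr[A=1024/2501 B=1024/423 C=1024/1277 E=1024/3121 F=1024/335 G=0] → run G
t=6: vr[A=1024/2501 B=1024/423 C=1024/1277 E=1024/3121 F=1024/335 G=1024/423] → run E
t=7: vr[A=1024/2501 B=1024/423 C=1024/1277 E=2048/3121 F=1024/335 G=1024/423] → run A
t=8: vr[A=2048/2501 B=1024/423 C=1024/1277 E=2048/3121 F=1024/335 G=1024/423] → run E
t=9: vr[A=2048/2501 B=1024/423 C=1024/1277 E=3072/3121 F=1024/335 G=1024/423] → run C
t=10: vr[A=2048/2501 B=1024/423 C=2048/1277 E=3072/3121 F=1024/335 G=1024/423] → run A
t=11: vr[A=3072/2501 B=1024/423 C=2048/1277 E=3072/3121 F=1024/335 G=1024/423] → run E
t=12: vr[A=3072/2501 B=1024/423 C=2048/1277 E=4096/3121 F=1024/335 G=1024/423] → run A
t=13: vr[A=4096/2501 B=1024/423 C=2048/1277 E=4096/3121 F=1024/335 G=1024/423] → run E
t=14: vr[A=4096/2501 B=1024/423 C=2048/1277 E=5120/3121 F=1024/335 G=1024/423] → run C
t=15: vr[A=4096/2501 B=1024/423 C=3072/1277 E=5120/3121 F=1024/335 G=1024/423] → run A
t=16: vr[A=5120/2501 B=1024/423 C=3072/1277 E=5120/3121 F=1024/335 G=1024/423] → run E
t=17: vr[A=5120/2501 B=1024/423 C=3072/1277 E=6144/3121 F=1024/335 G=1024/423] → run E
t=18: vr[A=5120/2501 B=1024/423 C=3072/1277 F=1024/335 G=1024/423] → run A
t=19: vr[A=6144/2501 B=1024/423 C=3072/1277 F=1024/335 G=1024/423] → run C
t=20: vr[A=6144/2501 B=1024/423 F=1024/335 G=1024/423] → run B
t=21: vr[A=6144/2501 B=2048/423 F=1024/335 G=1024/423] → run G
t=22: vr[A=6144/2501 B=2048/423 F=1024/335 G=2048/423] → run A
t=23: vr[B=2048/423 F=1024/335 G=2048/423] → run F
t=24: vr[B=2048/423 F=2048/335 G=2048/423] → run B
t=25: vr[B=1024/141 F=2048/335 G=2048/423] → run G
t=26: vr[B=1024/141 F=2048/335] → run F
t=27: vr[B=1024/141] → run B
t=28: vr[B=4096/423] → run B
t=29: vr[B=5120/423] → run B
t=30: vr[B=2048/141] → run B
t=31: vr[B=7168/423] → run B
t=32: (idle)
t=33: (idle)
t=34: (idle)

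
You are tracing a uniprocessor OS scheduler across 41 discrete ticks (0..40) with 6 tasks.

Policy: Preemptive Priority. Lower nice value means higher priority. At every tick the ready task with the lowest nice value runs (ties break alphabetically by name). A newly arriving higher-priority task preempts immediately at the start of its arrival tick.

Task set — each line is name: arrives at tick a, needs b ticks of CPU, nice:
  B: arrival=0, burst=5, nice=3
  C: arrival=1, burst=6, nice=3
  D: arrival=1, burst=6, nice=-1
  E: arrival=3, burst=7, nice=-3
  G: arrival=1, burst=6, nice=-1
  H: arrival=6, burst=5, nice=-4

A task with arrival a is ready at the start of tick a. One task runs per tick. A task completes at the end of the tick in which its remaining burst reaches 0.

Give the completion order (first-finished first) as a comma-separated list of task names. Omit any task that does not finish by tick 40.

t=0: ready={B} → run B
t=1: ready={B,C,D,G} → run D
t=2: ready={B,C,D,G} → run D
t=3: ready={B,C,D,E,G} → run E
t=4: ready={B,C,D,E,G} → run E
t=5: ready={B,C,D,E,G} → run E
t=6: ready={B,C,D,E,G,H} → run H
t=7: ready={B,C,D,E,G,H} → run H
t=8: ready={B,C,D,E,G,H} → run H
t=9: ready={B,C,D,E,G,H} → run H
t=10: ready={B,C,D,E,G,H} → run H
t=11: ready={B,C,D,E,G} → run E
t=12: ready={B,C,D,E,G} → run E
t=13: ready={B,C,D,E,G} → run E
t=14: ready={B,C,D,E,G} → run E
t=15: ready={B,C,D,G} → run D
t=16: ready={B,C,D,G} → run D
t=17: ready={B,C,D,G} → run D
t=18: ready={B,C,D,G} → run D
t=19: ready={B,C,G} → run G
t=20: ready={B,C,G} → run G
t=21: ready={B,C,G} → run G
t=22: ready={B,C,G} → run G
t=23: ready={B,C,G} → run G
t=24: ready={B,C,G} → run G
t=25: ready={B,C} → run B
t=26: ready={B,C} → run B
t=27: ready={B,C} → run B
t=28: ready={B,C} → run B
t=29: ready={C} → run C
t=30: ready={C} → run C
t=31: ready={C} → run C
t=32: ready={C} → run C
t=33: ready={C} → run C
t=34: ready={C} → run C
t=35: (idle)
t=36: (idle)
t=37: (idle)
t=38: (idle)
t=39: (idle)
t=40: (idle)

completion order = H, E, D, G, B, C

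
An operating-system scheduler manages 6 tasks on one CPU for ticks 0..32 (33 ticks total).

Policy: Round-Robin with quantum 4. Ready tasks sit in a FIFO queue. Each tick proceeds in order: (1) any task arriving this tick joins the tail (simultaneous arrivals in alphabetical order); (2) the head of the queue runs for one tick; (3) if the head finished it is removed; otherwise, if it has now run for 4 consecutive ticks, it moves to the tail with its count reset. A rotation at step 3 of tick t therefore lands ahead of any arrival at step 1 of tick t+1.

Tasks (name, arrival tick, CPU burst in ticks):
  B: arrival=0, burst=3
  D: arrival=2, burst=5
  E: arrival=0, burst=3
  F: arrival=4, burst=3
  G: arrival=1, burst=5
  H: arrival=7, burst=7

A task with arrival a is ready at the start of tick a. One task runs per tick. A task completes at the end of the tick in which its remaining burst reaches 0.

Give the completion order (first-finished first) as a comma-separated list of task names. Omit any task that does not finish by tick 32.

completion order = B, E, F, G, D, H

t=0: queue=[B,E] q_used=0 → run B
t=1: queue=[B,E,G] q_used=1 → run B
t=2: queue=[B,E,G,D] q_used=2 → run B
t=3: queue=[E,G,D] q_used=0 → run E
t=4: queue=[E,G,D,F] q_used=1 → run E
t=5: queue=[E,G,D,F] q_used=2 → run E
t=6: queue=[G,D,F] q_used=0 → run G
t=7: queue=[G,D,F,H] q_used=1 → run G
t=8: queue=[G,D,F,H] q_used=2 → run G
t=9: queue=[G,D,F,H] q_used=3 → run G
t=10: queue=[D,F,H,G] q_used=0 → run D
t=11: queue=[D,F,H,G] q_used=1 → run D
t=12: queue=[D,F,H,G] q_used=2 → run D
t=13: queue=[D,F,H,G] q_used=3 → run D
t=14: queue=[F,H,G,D] q_used=0 → run F
t=15: queue=[F,H,G,D] q_used=1 → run F
t=16: queue=[F,H,G,D] q_used=2 → run F
t=17: queue=[H,G,D] q_used=0 → run H
t=18: queue=[H,G,D] q_used=1 → run H
t=19: queue=[H,G,D] q_used=2 → run H
t=20: queue=[H,G,D] q_used=3 → run H
t=21: queue=[G,D,H] q_used=0 → run G
t=22: queue=[D,H] q_used=0 → run D
t=23: queue=[H] q_used=0 → run H
t=24: queue=[H] q_used=1 → run H
t=25: queue=[H] q_used=2 → run H
t=26: (idle)
t=27: (idle)
t=28: (idle)
t=29: (idle)
t=30: (idle)
t=31: (idle)
t=32: (idle)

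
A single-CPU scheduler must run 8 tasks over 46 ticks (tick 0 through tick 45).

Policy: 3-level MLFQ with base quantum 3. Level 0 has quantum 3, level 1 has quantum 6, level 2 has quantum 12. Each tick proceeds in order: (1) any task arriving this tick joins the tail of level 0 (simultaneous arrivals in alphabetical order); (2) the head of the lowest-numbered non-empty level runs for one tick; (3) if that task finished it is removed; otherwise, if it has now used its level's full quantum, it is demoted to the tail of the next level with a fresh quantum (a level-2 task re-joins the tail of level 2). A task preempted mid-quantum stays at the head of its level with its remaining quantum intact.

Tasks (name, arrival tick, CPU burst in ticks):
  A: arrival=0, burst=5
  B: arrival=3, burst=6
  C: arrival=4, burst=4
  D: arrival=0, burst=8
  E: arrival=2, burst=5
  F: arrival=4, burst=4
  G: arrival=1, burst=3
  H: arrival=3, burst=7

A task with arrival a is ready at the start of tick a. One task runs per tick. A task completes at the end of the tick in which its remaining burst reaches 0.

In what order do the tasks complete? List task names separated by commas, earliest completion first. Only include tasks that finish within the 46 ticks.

completion order = G, A, D, E, B, H, C, F

t=0: L0/L1/L2 = AD/-/- → run A
t=1: L0/L1/L2 = ADG/-/- → run A
t=2: L0/L1/L2 = ADGE/-/- → run A
t=3: L0/L1/L2 = DGEBH/A/- → run D
t=4: L0/L1/L2 = DGEBHCF/A/- → run D
t=5: L0/L1/L2 = DGEBHCF/A/- → run D
t=6: L0/L1/L2 = GEBHCF/AD/- → run G
t=7: L0/L1/L2 = GEBHCF/AD/- → run G
t=8: L0/L1/L2 = GEBHCF/AD/- → run G
t=9: L0/L1/L2 = EBHCF/AD/- → run E
t=10: L0/L1/L2 = EBHCF/AD/- → run E
t=11: L0/L1/L2 = EBHCF/AD/- → run E
t=12: L0/L1/L2 = BHCF/ADE/- → run B
t=13: L0/L1/L2 = BHCF/ADE/- → run B
t=14: L0/L1/L2 = BHCF/ADE/- → run B
t=15: L0/L1/L2 = HCF/ADEB/- → run H
t=16: L0/L1/L2 = HCF/ADEB/- → run H
t=17: L0/L1/L2 = HCF/ADEB/- → run H
t=18: L0/L1/L2 = CF/ADEBH/- → run C
t=19: L0/L1/L2 = CF/ADEBH/- → run C
t=20: L0/L1/L2 = CF/ADEBH/- → run C
t=21: L0/L1/L2 = F/ADEBHC/- → run F
t=22: L0/L1/L2 = F/ADEBHC/- → run F
t=23: L0/L1/L2 = F/ADEBHC/- → run F
t=24: L0/L1/L2 = -/ADEBHCF/- → run A
t=25: L0/L1/L2 = -/ADEBHCF/- → run A
t=26: L0/L1/L2 = -/DEBHCF/- → run D
t=27: L0/L1/L2 = -/DEBHCF/- → run D
t=28: L0/L1/L2 = -/DEBHCF/- → run D
t=29: L0/L1/L2 = -/DEBHCF/- → run D
t=30: L0/L1/L2 = -/DEBHCF/- → run D
t=31: L0/L1/L2 = -/EBHCF/- → run E
t=32: L0/L1/L2 = -/EBHCF/- → run E
t=33: L0/L1/L2 = -/BHCF/- → run B
t=34: L0/L1/L2 = -/BHCF/- → run B
t=35: L0/L1/L2 = -/BHCF/- → run B
t=36: L0/L1/L2 = -/HCF/- → run H
t=37: L0/L1/L2 = -/HCF/- → run H
t=38: L0/L1/L2 = -/HCF/- → run H
t=39: L0/L1/L2 = -/HCF/- → run H
t=40: L0/L1/L2 = -/CF/- → run C
t=41: L0/L1/L2 = -/F/- → run F
t=42: (idle)
t=43: (idle)
t=44: (idle)
t=45: (idle)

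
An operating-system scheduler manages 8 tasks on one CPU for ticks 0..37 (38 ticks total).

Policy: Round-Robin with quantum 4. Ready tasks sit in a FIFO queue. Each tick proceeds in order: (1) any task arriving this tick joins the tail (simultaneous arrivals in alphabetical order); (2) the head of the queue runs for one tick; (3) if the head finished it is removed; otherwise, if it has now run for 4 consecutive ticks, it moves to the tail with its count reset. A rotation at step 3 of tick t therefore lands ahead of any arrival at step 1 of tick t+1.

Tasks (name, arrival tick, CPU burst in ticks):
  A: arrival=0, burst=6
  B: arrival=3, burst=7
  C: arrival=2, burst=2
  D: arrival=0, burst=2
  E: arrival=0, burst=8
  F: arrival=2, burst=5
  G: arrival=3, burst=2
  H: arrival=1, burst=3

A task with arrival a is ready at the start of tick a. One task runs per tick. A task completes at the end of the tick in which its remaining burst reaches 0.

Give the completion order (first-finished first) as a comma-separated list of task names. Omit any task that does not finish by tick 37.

t=0: queue=[A,D,E] q_used=0 → run A
t=1: queue=[A,D,E,H] q_used=1 → run A
t=2: queue=[A,D,E,H,C,F] q_used=2 → run A
t=3: queue=[A,D,E,H,C,F,B,G] q_used=3 → run A
t=4: queue=[D,E,H,C,F,B,G,A] q_used=0 → run D
t=5: queue=[D,E,H,C,F,B,G,A] q_used=1 → run D
t=6: queue=[E,H,C,F,B,G,A] q_used=0 → run E
t=7: queue=[E,H,C,F,B,G,A] q_used=1 → run E
t=8: queue=[E,H,C,F,B,G,A] q_used=2 → run E
t=9: queue=[E,H,C,F,B,G,A] q_used=3 → run E
t=10: queue=[H,C,F,B,G,A,E] q_used=0 → run H
t=11: queue=[H,C,F,B,G,A,E] q_used=1 → run H
t=12: queue=[H,C,F,B,G,A,E] q_used=2 → run H
t=13: queue=[C,F,B,G,A,E] q_used=0 → run C
t=14: queue=[C,F,B,G,A,E] q_used=1 → run C
t=15: queue=[F,B,G,A,E] q_used=0 → run F
t=16: queue=[F,B,G,A,E] q_used=1 → run F
t=17: queue=[F,B,G,A,E] q_used=2 → run F
t=18: queue=[F,B,G,A,E] q_used=3 → run F
t=19: queue=[B,G,A,E,F] q_used=0 → run B
t=20: queue=[B,G,A,E,F] q_used=1 → run B
t=21: queue=[B,G,A,E,F] q_used=2 → run B
t=22: queue=[B,G,A,E,F] q_used=3 → run B
t=23: queue=[G,A,E,F,B] q_used=0 → run G
t=24: queue=[G,A,E,F,B] q_used=1 → run G
t=25: queue=[A,E,F,B] q_used=0 → run A
t=26: queue=[A,E,F,B] q_used=1 → run A
t=27: queue=[E,F,B] q_used=0 → run E
t=28: queue=[E,F,B] q_used=1 → run E
t=29: queue=[E,F,B] q_used=2 → run E
t=30: queue=[E,F,B] q_used=3 → run E
t=31: queue=[F,B] q_used=0 → run F
t=32: queue=[B] q_used=0 → run B
t=33: queue=[B] q_used=1 → run B
t=34: queue=[B] q_used=2 → run B
t=35: (idle)
t=36: (idle)
t=37: (idle)

completion order = D, H, C, G, A, E, F, B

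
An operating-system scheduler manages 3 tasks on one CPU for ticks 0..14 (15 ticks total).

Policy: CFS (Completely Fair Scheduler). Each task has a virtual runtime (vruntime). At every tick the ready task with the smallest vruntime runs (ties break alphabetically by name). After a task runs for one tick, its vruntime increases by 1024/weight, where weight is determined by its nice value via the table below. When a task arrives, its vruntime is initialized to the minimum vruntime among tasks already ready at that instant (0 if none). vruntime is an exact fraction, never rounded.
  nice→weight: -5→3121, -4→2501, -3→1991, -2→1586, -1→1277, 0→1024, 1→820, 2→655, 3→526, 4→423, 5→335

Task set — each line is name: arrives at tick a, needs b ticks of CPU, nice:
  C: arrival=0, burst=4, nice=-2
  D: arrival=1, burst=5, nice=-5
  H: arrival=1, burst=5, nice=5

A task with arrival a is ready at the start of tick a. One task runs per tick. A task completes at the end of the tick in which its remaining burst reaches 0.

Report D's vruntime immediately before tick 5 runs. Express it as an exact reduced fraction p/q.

vruntime(D, start of tick 5) = 3222016/2474953

t=0: vr[C=0] → run C
t=1: vr[C=512/793 D=512/793 H=512/793] → run C
t=2: vr[C=1024/793 D=512/793 H=512/793] → run D
t=3: vr[C=1024/793 D=2409984/2474953 H=512/793] → run H
t=4: vr[C=1024/793 D=2409984/2474953 H=983552/265655] → run D
t=5: vr[C=1024/793 D=3222016/2474953 H=983552/265655] → run C
t=6: vr[C=1536/793 D=3222016/2474953 H=983552/265655] → run D
t=7: vr[C=1536/793 D=4034048/2474953 H=983552/265655] → run D
t=8: vr[C=1536/793 D=4846080/2474953 H=983552/265655] → run C
t=9: vr[D=4846080/2474953 H=983552/265655] → run D
t=10: vr[H=983552/265655] → run H
t=11: vr[H=1795584/265655] → run H
t=12: vr[H=2607616/265655] → run H
t=13: vr[H=3419648/265655] → run H
t=14: (idle)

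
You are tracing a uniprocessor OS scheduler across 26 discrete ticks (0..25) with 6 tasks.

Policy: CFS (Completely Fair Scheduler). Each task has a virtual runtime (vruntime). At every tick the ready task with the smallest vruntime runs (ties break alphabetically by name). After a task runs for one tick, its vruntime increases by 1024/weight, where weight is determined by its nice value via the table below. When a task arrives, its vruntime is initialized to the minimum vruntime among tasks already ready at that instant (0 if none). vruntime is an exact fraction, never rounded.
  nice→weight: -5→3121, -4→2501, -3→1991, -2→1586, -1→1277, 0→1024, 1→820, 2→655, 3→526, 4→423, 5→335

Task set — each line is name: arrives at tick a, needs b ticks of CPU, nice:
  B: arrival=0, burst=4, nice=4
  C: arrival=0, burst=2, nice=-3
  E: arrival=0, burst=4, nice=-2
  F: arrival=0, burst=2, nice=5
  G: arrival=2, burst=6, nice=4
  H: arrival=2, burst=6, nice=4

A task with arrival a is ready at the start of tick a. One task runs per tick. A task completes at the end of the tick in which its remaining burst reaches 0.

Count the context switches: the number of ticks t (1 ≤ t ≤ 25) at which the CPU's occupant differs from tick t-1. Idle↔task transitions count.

t=0: vr[B=0 C=0 E=0 F=0] → run B
t=1: vr[B=1024/423 C=0 E=0 F=0] → run C
t=2: vr[B=1024/423 C=1024/1991 E=0 F=0 G=0 H=0] → run E
t=3: vr[B=1024/423 C=1024/1991 E=512/793 F=0 G=0 H=0] → run F
t=4: vr[B=1024/423 C=1024/1991 E=512/793 F=1024/335 G=0 H=0] → run G
t=5: vr[B=1024/423 C=1024/1991 E=512/793 F=1024/335 G=1024/423 H=0] → run H
t=6: vr[B=1024/423 C=1024/1991 E=512/793 F=1024/335 G=1024/423 H=1024/423] → run C
t=7: vr[B=1024/423 E=512/793 F=1024/335 G=1024/423 H=1024/423] → run E
t=8: vr[B=1024/423 E=1024/793 F=1024/335 G=1024/423 H=1024/423] → run E
t=9: vr[B=1024/423 E=1536/793 F=1024/335 G=1024/423 H=1024/423] → run E
t=10: vr[B=1024/423 F=1024/335 G=1024/423 H=1024/423] → run B
t=11: vr[B=2048/423 F=1024/335 G=1024/423 H=1024/423] → run G
t=12: vr[B=2048/423 F=1024/335 G=2048/423 H=1024/423] → run H
t=13: vr[B=2048/423 F=1024/335 G=2048/423 H=2048/423] → run F
t=14: vr[B=2048/423 G=2048/423 H=2048/423] → run B
t=15: vr[B=1024/141 G=2048/423 H=2048/423] → run G
t=16: vr[B=1024/141 G=1024/141 H=2048/423] → run H
t=17: vr[B=1024/141 G=1024/141 H=1024/141] → run B
t=18: vr[G=1024/141 H=1024/141] → run G
t=19: vr[G=4096/423 H=1024/141] → run H
t=20: vr[G=4096/423 H=4096/423] → run G
t=21: vr[G=5120/423 H=4096/423] → run H
t=22: vr[G=5120/423 H=5120/423] → run G
t=23: vr[H=5120/423] → run H
t=24: (idle)
t=25: (idle)

context switches = 22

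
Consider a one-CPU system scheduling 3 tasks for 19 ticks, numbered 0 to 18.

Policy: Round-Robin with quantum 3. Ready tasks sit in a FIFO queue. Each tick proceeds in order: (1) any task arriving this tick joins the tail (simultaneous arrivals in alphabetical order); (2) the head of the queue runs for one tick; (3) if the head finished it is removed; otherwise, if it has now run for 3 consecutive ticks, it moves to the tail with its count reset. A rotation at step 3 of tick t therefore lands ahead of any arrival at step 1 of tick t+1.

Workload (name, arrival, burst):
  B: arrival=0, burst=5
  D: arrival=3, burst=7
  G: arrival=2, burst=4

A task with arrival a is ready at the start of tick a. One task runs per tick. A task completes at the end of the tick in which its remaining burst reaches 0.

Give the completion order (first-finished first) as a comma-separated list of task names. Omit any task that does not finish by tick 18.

completion order = B, G, D

t=0: queue=[B] q_used=0 → run B
t=1: queue=[B] q_used=1 → run B
t=2: queue=[B,G] q_used=2 → run B
t=3: queue=[G,B,D] q_used=0 → run G
t=4: queue=[G,B,D] q_used=1 → run G
t=5: queue=[G,B,D] q_used=2 → run G
t=6: queue=[B,D,G] q_used=0 → run B
t=7: queue=[B,D,G] q_used=1 → run B
t=8: queue=[D,G] q_used=0 → run D
t=9: queue=[D,G] q_used=1 → run D
t=10: queue=[D,G] q_used=2 → run D
t=11: queue=[G,D] q_used=0 → run G
t=12: queue=[D] q_used=0 → run D
t=13: queue=[D] q_used=1 → run D
t=14: queue=[D] q_used=2 → run D
t=15: queue=[D] q_used=0 → run D
t=16: (idle)
t=17: (idle)
t=18: (idle)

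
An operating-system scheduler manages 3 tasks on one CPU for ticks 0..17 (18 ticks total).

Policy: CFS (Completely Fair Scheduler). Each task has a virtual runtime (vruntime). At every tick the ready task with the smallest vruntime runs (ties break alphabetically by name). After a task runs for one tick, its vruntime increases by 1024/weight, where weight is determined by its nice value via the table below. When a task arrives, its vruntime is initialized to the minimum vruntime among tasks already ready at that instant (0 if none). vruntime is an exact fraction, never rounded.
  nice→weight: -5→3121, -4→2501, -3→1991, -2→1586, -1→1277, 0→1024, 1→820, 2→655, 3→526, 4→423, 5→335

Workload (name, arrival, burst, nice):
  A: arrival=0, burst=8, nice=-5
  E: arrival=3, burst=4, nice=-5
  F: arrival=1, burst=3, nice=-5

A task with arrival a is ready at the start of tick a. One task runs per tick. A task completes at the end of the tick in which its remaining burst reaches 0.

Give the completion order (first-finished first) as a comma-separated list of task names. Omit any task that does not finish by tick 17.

t=0: vr[A=0] → run A
t=1: vr[A=1024/3121 F=1024/3121] → run A
t=2: vr[A=2048/3121 F=1024/3121] → run F
t=3: vr[A=2048/3121 E=2048/3121 F=2048/3121] → run A
t=4: vr[A=3072/3121 E=2048/3121 F=2048/3121] → run E
t=5: vr[A=3072/3121 E=3072/3121 F=2048/3121] → run F
t=6: vr[A=3072/3121 E=3072/3121 F=3072/3121] → run A
t=7: vr[A=4096/3121 E=3072/3121 F=3072/3121] → run E
t=8: vr[A=4096/3121 E=4096/3121 F=3072/3121] → run F
t=9: vr[A=4096/3121 E=4096/3121] → run A
t=10: vr[A=5120/3121 E=4096/3121] → run E
t=11: vr[A=5120/3121 E=5120/3121] → run A
t=12: vr[A=6144/3121 E=5120/3121] → run E
t=13: vr[A=6144/3121] → run A
t=14: vr[A=7168/3121] → run A
t=15: (idle)
t=16: (idle)
t=17: (idle)

completion order = F, E, A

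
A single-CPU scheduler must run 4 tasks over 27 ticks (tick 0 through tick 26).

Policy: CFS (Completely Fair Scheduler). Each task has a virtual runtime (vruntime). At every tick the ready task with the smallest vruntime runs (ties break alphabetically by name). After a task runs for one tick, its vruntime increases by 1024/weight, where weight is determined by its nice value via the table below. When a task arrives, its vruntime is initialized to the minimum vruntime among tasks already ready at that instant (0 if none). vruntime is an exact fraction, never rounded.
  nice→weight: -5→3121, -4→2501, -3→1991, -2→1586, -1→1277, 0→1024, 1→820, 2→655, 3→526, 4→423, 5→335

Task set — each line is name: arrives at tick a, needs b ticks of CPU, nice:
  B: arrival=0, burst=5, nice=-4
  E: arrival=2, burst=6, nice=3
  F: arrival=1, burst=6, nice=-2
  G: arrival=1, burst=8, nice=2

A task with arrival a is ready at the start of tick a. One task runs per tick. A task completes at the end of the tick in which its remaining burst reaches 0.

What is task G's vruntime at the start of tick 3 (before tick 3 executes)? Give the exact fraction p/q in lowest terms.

t=0: vr[B=0] → run B
t=1: vr[B=1024/2501 F=1024/2501 G=1024/2501] → run B
t=2: vr[B=2048/2501 E=1024/2501 F=1024/2501 G=1024/2501] → run E
t=3: vr[B=2048/2501 E=1549824/657763 F=1024/2501 G=1024/2501] → run F
t=4: vr[B=2048/2501 E=1549824/657763 F=34304/32513 G=1024/2501] → run G
t=5: vr[B=2048/2501 E=1549824/657763 F=34304/32513 G=3231744/1638155] → run B
t=6: vr[B=3072/2501 E=1549824/657763 F=34304/32513 G=3231744/1638155] → run F
t=7: vr[B=3072/2501 E=1549824/657763 F=55296/32513 G=3231744/1638155] → run B
t=8: vr[B=4096/2501 E=1549824/657763 F=55296/32513 G=3231744/1638155] → run B
t=9: vr[E=1549824/657763 F=55296/32513 G=3231744/1638155] → run F
t=10: vr[E=1549824/657763 F=76288/32513 G=3231744/1638155] → run G
t=11: vr[E=1549824/657763 F=76288/32513 G=5792768/1638155] → run F
t=12: vr[E=1549824/657763 F=97280/32513 G=5792768/1638155] → run E
t=13: vr[E=2830336/657763 F=97280/32513 G=5792768/1638155] → run F
t=14: vr[E=2830336/657763 F=118272/32513 G=5792768/1638155] → run G
t=15: vr[E=2830336/657763 F=118272/32513 G=8353792/1638155] → run F
t=16: vr[E=2830336/657763 G=8353792/1638155] → run E
t=17: vr[E=4110848/657763 G=8353792/1638155] → run G
t=18: vr[E=4110848/657763 G=10914816/1638155] → run E
t=19: vr[E=5391360/657763 G=10914816/1638155] → run G
t=20: vr[E=5391360/657763 G=2695168/327631] → run E
t=21: vr[E=6671872/657763 G=2695168/327631] → run G
t=22: vr[E=6671872/657763 G=16036864/1638155] → run G
t=23: vr[E=6671872/657763 G=18597888/1638155] → run E
t=24: vr[G=18597888/1638155] → run G
t=25: (idle)
t=26: (idle)

vruntime(G, start of tick 3) = 1024/2501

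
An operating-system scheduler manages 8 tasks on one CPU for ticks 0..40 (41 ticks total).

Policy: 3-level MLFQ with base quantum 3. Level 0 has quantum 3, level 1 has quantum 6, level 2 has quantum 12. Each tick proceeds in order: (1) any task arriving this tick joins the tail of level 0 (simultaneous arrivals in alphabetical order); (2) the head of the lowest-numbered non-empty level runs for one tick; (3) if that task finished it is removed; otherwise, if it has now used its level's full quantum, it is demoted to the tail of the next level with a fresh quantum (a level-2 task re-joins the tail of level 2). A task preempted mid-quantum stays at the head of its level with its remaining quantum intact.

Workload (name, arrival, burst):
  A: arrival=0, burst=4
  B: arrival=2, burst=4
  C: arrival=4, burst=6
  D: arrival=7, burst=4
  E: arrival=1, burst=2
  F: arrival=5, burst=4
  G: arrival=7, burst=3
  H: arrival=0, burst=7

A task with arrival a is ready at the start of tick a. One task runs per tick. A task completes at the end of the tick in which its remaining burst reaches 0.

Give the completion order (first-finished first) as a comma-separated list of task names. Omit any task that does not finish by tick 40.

completion order = E, G, A, H, B, C, F, D

t=0: L0/L1/L2 = AH/-/- → run A
t=1: L0/L1/L2 = AHE/-/- → run A
t=2: L0/L1/L2 = AHEB/-/- → run A
t=3: L0/L1/L2 = HEB/A/- → run H
t=4: L0/L1/L2 = HEBC/A/- → run H
t=5: L0/L1/L2 = HEBCF/A/- → run H
t=6: L0/L1/L2 = EBCF/AH/- → run E
t=7: L0/L1/L2 = EBCFDG/AH/- → run E
t=8: L0/L1/L2 = BCFDG/AH/- → run B
t=9: L0/L1/L2 = BCFDG/AH/- → run B
t=10: L0/L1/L2 = BCFDG/AH/- → run B
t=11: L0/L1/L2 = CFDG/AHB/- → run C
t=12: L0/L1/L2 = CFDG/AHB/- → run C
t=13: L0/L1/L2 = CFDG/AHB/- → run C
t=14: L0/L1/L2 = FDG/AHBC/- → run F
t=15: L0/L1/L2 = FDG/AHBC/- → run F
t=16: L0/L1/L2 = FDG/AHBC/- → run F
t=17: L0/L1/L2 = DG/AHBCF/- → run D
t=18: L0/L1/L2 = DG/AHBCF/- → run D
t=19: L0/L1/L2 = DG/AHBCF/- → run D
t=20: L0/L1/L2 = G/AHBCFD/- → run G
t=21: L0/L1/L2 = G/AHBCFD/- → run G
t=22: L0/L1/L2 = G/AHBCFD/- → run G
t=23: L0/L1/L2 = -/AHBCFD/- → run A
t=24: L0/L1/L2 = -/HBCFD/- → run H
t=25: L0/L1/L2 = -/HBCFD/- → run H
t=26: L0/L1/L2 = -/HBCFD/- → run H
t=27: L0/L1/L2 = -/HBCFD/- → run H
t=28: L0/L1/L2 = -/BCFD/- → run B
t=29: L0/L1/L2 = -/CFD/- → run C
t=30: L0/L1/L2 = -/CFD/- → run C
t=31: L0/L1/L2 = -/CFD/- → run C
t=32: L0/L1/L2 = -/FD/- → run F
t=33: L0/L1/L2 = -/D/- → run D
t=34: (idle)
t=35: (idle)
t=36: (idle)
t=37: (idle)
t=38: (idle)
t=39: (idle)
t=40: (idle)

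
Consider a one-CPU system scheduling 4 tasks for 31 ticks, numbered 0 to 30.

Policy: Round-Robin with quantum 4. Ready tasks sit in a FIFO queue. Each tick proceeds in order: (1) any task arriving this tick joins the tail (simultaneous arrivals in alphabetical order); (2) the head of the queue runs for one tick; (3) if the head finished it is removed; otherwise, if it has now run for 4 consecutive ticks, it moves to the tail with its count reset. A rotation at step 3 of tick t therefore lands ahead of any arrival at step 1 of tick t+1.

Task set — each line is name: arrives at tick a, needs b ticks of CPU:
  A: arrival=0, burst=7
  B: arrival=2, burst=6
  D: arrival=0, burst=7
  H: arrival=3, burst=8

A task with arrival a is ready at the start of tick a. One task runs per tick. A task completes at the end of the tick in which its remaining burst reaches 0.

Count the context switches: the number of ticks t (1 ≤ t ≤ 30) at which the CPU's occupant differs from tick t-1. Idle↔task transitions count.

t=0: queue=[A,D] q_used=0 → run A
t=1: queue=[A,D] q_used=1 → run A
t=2: queue=[A,D,B] q_used=2 → run A
t=3: queue=[A,D,B,H] q_used=3 → run A
t=4: queue=[D,B,H,A] q_used=0 → run D
t=5: queue=[D,B,H,A] q_used=1 → run D
t=6: queue=[D,B,H,A] q_used=2 → run D
t=7: queue=[D,B,H,A] q_used=3 → run D
t=8: queue=[B,H,A,D] q_used=0 → run B
t=9: queue=[B,H,A,D] q_used=1 → run B
t=10: queue=[B,H,A,D] q_used=2 → run B
t=11: queue=[B,H,A,D] q_used=3 → run B
t=12: queue=[H,A,D,B] q_used=0 → run H
t=13: queue=[H,A,D,B] q_used=1 → run H
t=14: queue=[H,A,D,B] q_used=2 → run H
t=15: queue=[H,A,D,B] q_used=3 → run H
t=16: queue=[A,D,B,H] q_used=0 → run A
t=17: queue=[A,D,B,H] q_used=1 → run A
t=18: queue=[A,D,B,H] q_used=2 → run A
t=19: queue=[D,B,H] q_used=0 → run D
t=20: queue=[D,B,H] q_used=1 → run D
t=21: queue=[D,B,H] q_used=2 → run D
t=22: queue=[B,H] q_used=0 → run B
t=23: queue=[B,H] q_used=1 → run B
t=24: queue=[H] q_used=0 → run H
t=25: queue=[H] q_used=1 → run H
t=26: queue=[H] q_used=2 → run H
t=27: queue=[H] q_used=3 → run H
t=28: (idle)
t=29: (idle)
t=30: (idle)

context switches = 8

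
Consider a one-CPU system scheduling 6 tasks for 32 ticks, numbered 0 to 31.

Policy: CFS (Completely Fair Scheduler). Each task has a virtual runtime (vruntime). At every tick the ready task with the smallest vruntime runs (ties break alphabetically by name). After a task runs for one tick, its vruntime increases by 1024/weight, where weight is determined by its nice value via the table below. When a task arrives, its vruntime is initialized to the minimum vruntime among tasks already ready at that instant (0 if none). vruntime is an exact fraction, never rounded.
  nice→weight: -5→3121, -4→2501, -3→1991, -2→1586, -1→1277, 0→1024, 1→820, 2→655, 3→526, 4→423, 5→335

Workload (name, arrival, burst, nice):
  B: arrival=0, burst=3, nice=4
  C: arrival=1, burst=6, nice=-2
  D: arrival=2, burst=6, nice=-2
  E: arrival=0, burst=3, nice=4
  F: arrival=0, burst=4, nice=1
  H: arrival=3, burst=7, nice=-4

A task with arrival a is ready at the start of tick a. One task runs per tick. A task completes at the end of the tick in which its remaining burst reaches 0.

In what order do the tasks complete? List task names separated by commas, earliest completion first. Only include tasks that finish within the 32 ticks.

t=0: vr[B=0 E=0 F=0] → run B
t=1: vr[B=1024/423 C=0 E=0 F=0] → run C
t=2: vr[B=1024/423 C=512/793 D=0 E=0 F=0] → run D
t=3: vr[B=1024/423 C=512/793 D=512/793 E=0 F=0 H=0] → run E
t=4: vr[B=1024/423 C=512/793 D=512/793 E=1024/423 F=0 H=0] → run F
t=5: vr[B=1024/423 C=512/793 D=512/793 E=1024/423 F=256/205 H=0] → run H
t=6: vr[B=1024/423 C=512/793 D=512/793 E=1024/423 F=256/205 H=1024/2501] → run H
t=7: vr[B=1024/423 C=512/793 D=512/793 E=1024/423 F=256/205 H=2048/2501] → run C
t=8: vr[B=1024/423 C=1024/793 D=512/793 E=1024/423 F=256/205 H=2048/2501] → run D
t=9: vr[B=1024/423 C=1024/793 D=1024/793 E=1024/423 F=256/205 H=2048/2501] → run H
t=10: vr[B=1024/423 C=1024/793 D=1024/793 E=1024/423 F=256/205 H=3072/2501] → run H
t=11: vr[B=1024/423 C=1024/793 D=1024/793 E=1024/423 F=256/205 H=4096/2501] → run F
t=12: vr[B=1024/423 C=1024/793 D=1024/793 E=1024/423 F=512/205 H=4096/2501] → run C
t=13: vr[B=1024/423 C=1536/793 D=1024/793 E=1024/423 F=512/205 H=4096/2501] → run D
t=14: vr[B=1024/423 C=1536/793 D=1536/793 E=1024/423 F=512/205 H=4096/2501] → run H
t=15: vr[B=1024/423 C=1536/793 D=1536/793 E=1024/423 F=512/205 H=5120/2501] → run C
t=16: vr[B=1024/423 C=2048/793 D=1536/793 E=1024/423 F=512/205 H=5120/2501] → run D
t=17: vr[B=1024/423 C=2048/793 D=2048/793 E=1024/423 F=512/205 H=5120/2501] → run H
t=18: vr[B=1024/423 C=2048/793 D=2048/793 E=1024/423 F=512/205 H=6144/2501] → run B
t=19: vr[B=2048/423 C=2048/793 D=2048/793 E=1024/423 F=512/205 H=6144/2501] → run E
t=20: vr[B=2048/423 C=2048/793 D=2048/793 E=2048/423 F=512/205 H=6144/2501] → run H
t=21: vr[B=2048/423 C=2048/793 D=2048/793 E=2048/423 F=512/205] → run F
t=22: vr[B=2048/423 C=2048/793 D=2048/793 E=2048/423 F=768/205] → run C
t=23: vr[B=2048/423 C=2560/793 D=2048/793 E=2048/423 F=768/205] → run D
t=24: vr[B=2048/423 C=2560/793 D=2560/793 E=2048/423 F=768/205] → run C
t=25: vr[B=2048/423 D=2560/793 E=2048/423 F=768/205] → run D
t=26: vr[B=2048/423 E=2048/423 F=768/205] → run F
t=27: vr[B=2048/423 E=2048/423] → run B
t=28: vr[E=2048/423] → run E
t=29: (idle)
t=30: (idle)
t=31: (idle)

completion order = H, C, D, F, B, E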